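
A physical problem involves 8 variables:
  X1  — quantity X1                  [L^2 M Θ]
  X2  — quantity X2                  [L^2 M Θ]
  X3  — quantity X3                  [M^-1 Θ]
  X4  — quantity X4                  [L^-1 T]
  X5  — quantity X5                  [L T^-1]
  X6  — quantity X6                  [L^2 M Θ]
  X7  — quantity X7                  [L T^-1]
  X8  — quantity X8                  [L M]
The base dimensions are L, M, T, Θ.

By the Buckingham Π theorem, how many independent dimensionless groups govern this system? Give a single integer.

Dimensional matrix (L×M×T×Θ by X1×X2×X3×X4×X5×X6×X7×X8):
  L: [ 2  2  0 -1  1  2  1  1]
  M: [ 1  1 -1  0  0  1  0  1]
  T: [ 0  0  0  1 -1  0 -1  0]
  Θ: [ 1  1  1  0  0  1  0  0]
RREF → pivots at {X1,X3,X4} ⇒ r = 3
8 vars − rank 3 = 5 Π groups

5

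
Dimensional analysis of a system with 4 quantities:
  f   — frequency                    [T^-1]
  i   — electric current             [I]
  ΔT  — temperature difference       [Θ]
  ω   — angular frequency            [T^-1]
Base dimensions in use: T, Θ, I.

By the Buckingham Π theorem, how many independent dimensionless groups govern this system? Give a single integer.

Exponent matrix [T,Θ,I] × [f,i,ΔT,ω]:
  T: [-1  0  0 -1]
  Θ: [ 0  0  1  0]
  I: [ 0  1  0  0]
Row reduction gives pivot columns f,i,ΔT; rank = 3
Π count = n − r = 4 − 3 = 1

1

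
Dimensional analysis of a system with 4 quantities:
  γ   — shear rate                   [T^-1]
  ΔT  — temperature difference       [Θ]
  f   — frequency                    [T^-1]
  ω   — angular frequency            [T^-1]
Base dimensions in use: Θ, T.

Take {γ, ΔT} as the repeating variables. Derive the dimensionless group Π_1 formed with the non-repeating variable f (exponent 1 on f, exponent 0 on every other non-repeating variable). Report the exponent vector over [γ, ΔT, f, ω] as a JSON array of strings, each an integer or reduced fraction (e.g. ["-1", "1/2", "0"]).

Write exponents as rows Θ,T / cols γ,ΔT,f,ω:
  Θ: [ 0  1  0  0]
  T: [-1  0 -1 -1]
Row reduction gives pivot columns γ,ΔT; rank = 2
Pivot set = {γ,ΔT}, free = {f,ω}
RREF:
  r0: [   1    0    1    1]
  r1: [   0    1    0    0]
Fix exponent of f at 1, ω at 0; solve each RREF row for its pivot's exponent:
  r0: exp(γ) + (1)·1 = 0 ⇒ exp(γ) = -1
  r1: exp(ΔT) + (0)·1 = 0 ⇒ exp(ΔT) = 0
Π_1 = γ^-1 · f

["-1", "0", "1", "0"]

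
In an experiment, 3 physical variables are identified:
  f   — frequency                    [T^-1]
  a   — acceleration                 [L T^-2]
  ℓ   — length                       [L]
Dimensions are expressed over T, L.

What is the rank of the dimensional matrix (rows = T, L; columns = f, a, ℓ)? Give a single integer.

2

Exponent matrix [T,L] × [f,a,ℓ]:
  T: [-1 -2  0]
  L: [ 0  1  1]
Row reduction gives pivot columns f,a; rank = 2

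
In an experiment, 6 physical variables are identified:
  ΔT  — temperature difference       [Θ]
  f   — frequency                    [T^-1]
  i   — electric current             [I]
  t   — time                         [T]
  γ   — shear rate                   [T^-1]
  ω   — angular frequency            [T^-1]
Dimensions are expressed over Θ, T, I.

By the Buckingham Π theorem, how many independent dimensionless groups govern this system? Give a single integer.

Write exponents as rows Θ,T,I / cols ΔT,f,i,t,γ,ω:
  Θ: [ 1  0  0  0  0  0]
  T: [ 0 -1  0  1 -1 -1]
  I: [ 0  0  1  0  0  0]
RREF → pivots at {ΔT,f,i} ⇒ r = 3
Π count = n − r = 6 − 3 = 3

3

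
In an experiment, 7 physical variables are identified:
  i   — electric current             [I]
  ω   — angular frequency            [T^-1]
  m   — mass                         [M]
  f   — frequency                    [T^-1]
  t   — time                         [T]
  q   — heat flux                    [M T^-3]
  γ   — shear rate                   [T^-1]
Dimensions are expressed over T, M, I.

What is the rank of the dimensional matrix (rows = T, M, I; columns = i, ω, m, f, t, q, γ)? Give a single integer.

3

Write exponents as rows T,M,I / cols i,ω,m,f,t,q,γ:
  T: [ 0 -1  0 -1  1 -3 -1]
  M: [ 0  0  1  0  0  1  0]
  I: [ 1  0  0  0  0  0  0]
RREF → pivots at {i,ω,m} ⇒ r = 3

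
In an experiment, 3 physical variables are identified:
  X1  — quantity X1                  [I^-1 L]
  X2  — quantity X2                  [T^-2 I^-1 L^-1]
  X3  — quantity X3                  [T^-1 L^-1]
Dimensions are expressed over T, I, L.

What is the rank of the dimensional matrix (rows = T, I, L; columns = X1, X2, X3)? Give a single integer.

2

Dimensional matrix (T×I×L by X1×X2×X3):
  T: [ 0 -2 -1]
  I: [-1 -1  0]
  L: [ 1 -1 -1]
RREF → pivots at {X1,X2} ⇒ r = 2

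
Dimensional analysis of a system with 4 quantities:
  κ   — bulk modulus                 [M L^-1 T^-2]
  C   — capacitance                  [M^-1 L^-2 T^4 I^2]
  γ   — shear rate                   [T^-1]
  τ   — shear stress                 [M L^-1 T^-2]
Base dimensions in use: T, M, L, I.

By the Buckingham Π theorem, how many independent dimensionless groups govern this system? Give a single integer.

1

Dimensional matrix (T×M×L×I by κ×C×γ×τ):
  T: [-2  4 -1 -2]
  M: [ 1 -1  0  1]
  L: [-1 -2  0 -1]
  I: [ 0  2  0  0]
Row reduction gives pivot columns κ,C,γ; rank = 3
n=4, r=3 ⇒ 1 dimensionless group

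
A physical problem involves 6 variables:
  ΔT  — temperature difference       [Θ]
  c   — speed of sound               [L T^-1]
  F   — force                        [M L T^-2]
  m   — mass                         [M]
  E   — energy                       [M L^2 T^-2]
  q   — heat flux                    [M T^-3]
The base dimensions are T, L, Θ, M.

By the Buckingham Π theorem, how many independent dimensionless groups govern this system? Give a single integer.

Exponent matrix [T,L,Θ,M] × [ΔT,c,F,m,E,q]:
  T: [ 0 -1 -2  0 -2 -3]
  L: [ 0  1  1  0  2  0]
  Θ: [ 1  0  0  0  0  0]
  M: [ 0  0  1  1  1  1]
RREF → pivots at {ΔT,c,F,m} ⇒ r = 4
6 vars − rank 4 = 2 Π groups

2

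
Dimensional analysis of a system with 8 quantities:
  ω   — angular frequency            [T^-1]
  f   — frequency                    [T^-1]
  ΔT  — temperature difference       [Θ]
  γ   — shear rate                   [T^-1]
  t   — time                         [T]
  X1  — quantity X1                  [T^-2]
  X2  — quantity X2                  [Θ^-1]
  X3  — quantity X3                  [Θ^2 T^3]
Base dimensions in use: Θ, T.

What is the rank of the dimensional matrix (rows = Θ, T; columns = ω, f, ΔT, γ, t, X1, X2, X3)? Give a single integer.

Exponent matrix [Θ,T] × [ω,f,ΔT,γ,t,X1,X2,X3]:
  Θ: [ 0  0  1  0  0  0 -1  2]
  T: [-1 -1  0 -1  1 -2  0  3]
RREF → pivots at {ω,ΔT} ⇒ r = 2

2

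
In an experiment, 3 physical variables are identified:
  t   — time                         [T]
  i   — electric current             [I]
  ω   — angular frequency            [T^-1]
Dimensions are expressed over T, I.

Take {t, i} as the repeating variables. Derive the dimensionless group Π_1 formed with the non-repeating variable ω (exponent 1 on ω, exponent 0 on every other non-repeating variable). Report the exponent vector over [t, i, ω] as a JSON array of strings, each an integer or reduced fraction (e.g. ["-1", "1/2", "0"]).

Exponent matrix [T,I] × [t,i,ω]:
  T: [ 1  0 -1]
  I: [ 0  1  0]
RREF → pivots at {t,i} ⇒ r = 2
Pivot set = {t,i}, free = {ω}
RREF:
  r0: [   1    0   -1]
  r1: [   0    1    0]
Fix exponent of ω at 1; solve each RREF row for its pivot's exponent:
  r0: exp(t) + (-1)·1 = 0 ⇒ exp(t) = 1
  r1: exp(i) + (0)·1 = 0 ⇒ exp(i) = 0
Π_1 = t · ω

["1", "0", "1"]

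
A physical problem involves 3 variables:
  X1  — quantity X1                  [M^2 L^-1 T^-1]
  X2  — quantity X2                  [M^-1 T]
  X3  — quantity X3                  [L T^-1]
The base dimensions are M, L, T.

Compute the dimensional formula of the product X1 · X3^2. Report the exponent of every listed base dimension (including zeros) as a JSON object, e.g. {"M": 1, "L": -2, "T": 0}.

{"M": 2, "L": 1, "T": -3}

Exponent matrix [M,L,T] × [X1,X2,X3]:
  M: [ 2 -1  0]
  L: [-1  0  1]
  T: [-1  1 -1]
  [M]: (1)·2+(2)·0 = 2
  [L]: (1)·-1+(2)·1 = 1
  [T]: (1)·-1+(2)·-1 = -3
⇒ M^2 L T^-3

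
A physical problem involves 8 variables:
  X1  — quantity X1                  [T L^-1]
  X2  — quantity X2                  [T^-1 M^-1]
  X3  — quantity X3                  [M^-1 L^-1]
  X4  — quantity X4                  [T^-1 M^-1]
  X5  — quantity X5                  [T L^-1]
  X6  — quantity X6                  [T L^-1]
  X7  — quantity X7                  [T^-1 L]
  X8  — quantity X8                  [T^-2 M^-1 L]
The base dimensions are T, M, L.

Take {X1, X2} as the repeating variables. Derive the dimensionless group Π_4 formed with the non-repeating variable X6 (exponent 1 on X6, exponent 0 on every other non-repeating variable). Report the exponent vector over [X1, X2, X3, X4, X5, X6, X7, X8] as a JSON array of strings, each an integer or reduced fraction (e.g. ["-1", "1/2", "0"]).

Dimensional matrix (T×M×L by X1×X2×X3×X4×X5×X6×X7×X8):
  T: [ 1 -1  0 -1  1  1 -1 -2]
  M: [ 0 -1 -1 -1  0  0  0 -1]
  L: [-1  0 -1  0 -1 -1  1  1]
RREF → pivots at {X1,X2} ⇒ r = 2
Repeat: X1,X2; free: X3,X4,X5,X6,X7,X8
RREF:
  r0: [   1    0    1    0    1    1   -1   -1]
  r1: [   0    1    1    1    0    0    0    1]
  r2: [   0    0    0    0    0    0    0    0]
Fix exponent of X6 at 1, X3 at 0, X4 at 0, X5 at 0, X7 at 0, X8 at 0; solve each RREF row for its pivot's exponent:
  r0: exp(X1) + (1)·1 = 0 ⇒ exp(X1) = -1
  r1: exp(X2) + (0)·1 = 0 ⇒ exp(X2) = 0
Π_4 = X1^-1 · X6

["-1", "0", "0", "0", "0", "1", "0", "0"]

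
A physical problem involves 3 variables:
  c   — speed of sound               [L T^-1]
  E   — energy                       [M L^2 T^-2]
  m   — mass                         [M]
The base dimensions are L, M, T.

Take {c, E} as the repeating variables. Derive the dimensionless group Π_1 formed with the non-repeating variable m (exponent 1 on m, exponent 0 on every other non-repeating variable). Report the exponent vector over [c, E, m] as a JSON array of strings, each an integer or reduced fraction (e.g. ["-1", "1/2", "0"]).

Dimensional matrix (L×M×T by c×E×m):
  L: [ 1  2  0]
  M: [ 0  1  1]
  T: [-1 -2  0]
Row reduction gives pivot columns c,E; rank = 2
Pivot set = {c,E}, free = {m}
RREF:
  r0: [   1    0   -2]
  r1: [   0    1    1]
  r2: [   0    0    0]
Fix exponent of m at 1; solve each RREF row for its pivot's exponent:
  r0: exp(c) + (-2)·1 = 0 ⇒ exp(c) = 2
  r1: exp(E) + (1)·1 = 0 ⇒ exp(E) = -1
Π_1 = c^2 · E^-1 · m

["2", "-1", "1"]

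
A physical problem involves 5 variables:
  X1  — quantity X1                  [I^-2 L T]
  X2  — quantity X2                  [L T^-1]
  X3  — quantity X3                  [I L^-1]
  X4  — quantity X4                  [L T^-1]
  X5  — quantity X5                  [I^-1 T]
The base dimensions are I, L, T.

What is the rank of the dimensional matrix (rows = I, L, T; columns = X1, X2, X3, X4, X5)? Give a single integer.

Write exponents as rows I,L,T / cols X1,X2,X3,X4,X5:
  I: [-2  0  1  0 -1]
  L: [ 1  1 -1  1  0]
  T: [ 1 -1  0 -1  1]
RREF → pivots at {X1,X2} ⇒ r = 2

2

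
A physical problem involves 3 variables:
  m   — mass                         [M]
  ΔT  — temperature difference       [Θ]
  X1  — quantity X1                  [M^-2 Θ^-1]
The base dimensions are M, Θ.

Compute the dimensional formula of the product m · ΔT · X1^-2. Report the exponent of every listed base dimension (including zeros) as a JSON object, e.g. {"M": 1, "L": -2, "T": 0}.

{"M": 5, "Θ": 3}

Exponent matrix [M,Θ] × [m,ΔT,X1]:
  M: [ 1  0 -2]
  Θ: [ 0  1 -1]
  [M]: (1)·1+(1)·0+(-2)·-2 = 5
  [Θ]: (1)·0+(1)·1+(-2)·-1 = 3
⇒ M^5 Θ^3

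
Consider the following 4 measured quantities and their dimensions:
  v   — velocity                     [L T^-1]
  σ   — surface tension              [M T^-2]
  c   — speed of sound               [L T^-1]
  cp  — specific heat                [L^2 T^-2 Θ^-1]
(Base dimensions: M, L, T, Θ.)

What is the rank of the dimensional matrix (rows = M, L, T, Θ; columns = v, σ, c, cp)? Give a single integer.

3

Write exponents as rows M,L,T,Θ / cols v,σ,c,cp:
  M: [ 0  1  0  0]
  L: [ 1  0  1  2]
  T: [-1 -2 -1 -2]
  Θ: [ 0  0  0 -1]
RREF → pivots at {v,σ,cp} ⇒ r = 3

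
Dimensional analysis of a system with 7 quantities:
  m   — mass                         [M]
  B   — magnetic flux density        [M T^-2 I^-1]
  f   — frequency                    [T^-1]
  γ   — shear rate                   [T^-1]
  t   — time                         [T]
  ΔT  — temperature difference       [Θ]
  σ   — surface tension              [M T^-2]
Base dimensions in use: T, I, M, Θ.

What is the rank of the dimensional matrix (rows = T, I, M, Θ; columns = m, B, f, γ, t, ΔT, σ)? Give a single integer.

Exponent matrix [T,I,M,Θ] × [m,B,f,γ,t,ΔT,σ]:
  T: [ 0 -2 -1 -1  1  0 -2]
  I: [ 0 -1  0  0  0  0  0]
  M: [ 1  1  0  0  0  0  1]
  Θ: [ 0  0  0  0  0  1  0]
RREF → pivots at {m,B,f,ΔT} ⇒ r = 4

4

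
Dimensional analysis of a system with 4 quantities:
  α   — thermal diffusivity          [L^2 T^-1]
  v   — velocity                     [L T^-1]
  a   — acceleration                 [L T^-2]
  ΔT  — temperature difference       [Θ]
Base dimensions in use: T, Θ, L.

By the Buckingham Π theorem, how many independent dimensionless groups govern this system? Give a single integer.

Exponent matrix [T,Θ,L] × [α,v,a,ΔT]:
  T: [-1 -1 -2  0]
  Θ: [ 0  0  0  1]
  L: [ 2  1  1  0]
Echelon form has 3 nonzero rows (pivots: α,v,ΔT)
n=4, r=3 ⇒ 1 dimensionless group

1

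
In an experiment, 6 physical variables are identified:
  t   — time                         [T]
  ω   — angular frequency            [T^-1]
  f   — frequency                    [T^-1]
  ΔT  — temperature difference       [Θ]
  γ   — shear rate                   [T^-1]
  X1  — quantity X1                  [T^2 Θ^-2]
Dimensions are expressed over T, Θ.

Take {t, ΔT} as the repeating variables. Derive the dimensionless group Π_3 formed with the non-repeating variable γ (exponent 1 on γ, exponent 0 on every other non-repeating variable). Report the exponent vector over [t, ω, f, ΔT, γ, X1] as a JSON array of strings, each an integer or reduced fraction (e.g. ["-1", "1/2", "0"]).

Dimensional matrix (T×Θ by t×ω×f×ΔT×γ×X1):
  T: [ 1 -1 -1  0 -1  2]
  Θ: [ 0  0  0  1  0 -2]
Echelon form has 2 nonzero rows (pivots: t,ΔT)
Repeat: t,ΔT; free: ω,f,γ,X1
RREF:
  r0: [   1   -1   -1    0   -1    2]
  r1: [   0    0    0    1    0   -2]
Fix exponent of γ at 1, ω at 0, f at 0, X1 at 0; solve each RREF row for its pivot's exponent:
  r0: exp(t) + (-1)·1 = 0 ⇒ exp(t) = 1
  r1: exp(ΔT) + (0)·1 = 0 ⇒ exp(ΔT) = 0
Π_3 = t · γ

["1", "0", "0", "0", "1", "0"]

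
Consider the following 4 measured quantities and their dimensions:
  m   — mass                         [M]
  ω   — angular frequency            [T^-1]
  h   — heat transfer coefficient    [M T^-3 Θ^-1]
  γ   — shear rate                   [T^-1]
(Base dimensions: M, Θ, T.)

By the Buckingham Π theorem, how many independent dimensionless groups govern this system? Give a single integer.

Write exponents as rows M,Θ,T / cols m,ω,h,γ:
  M: [ 1  0  1  0]
  Θ: [ 0  0 -1  0]
  T: [ 0 -1 -3 -1]
Row reduction gives pivot columns m,ω,h; rank = 3
n=4, r=3 ⇒ 1 dimensionless group

1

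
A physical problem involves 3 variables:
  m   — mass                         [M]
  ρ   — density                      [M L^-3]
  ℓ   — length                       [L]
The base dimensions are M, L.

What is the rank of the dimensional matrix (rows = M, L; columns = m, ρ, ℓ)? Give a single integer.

2

Write exponents as rows M,L / cols m,ρ,ℓ:
  M: [ 1  1  0]
  L: [ 0 -3  1]
Row reduction gives pivot columns m,ρ; rank = 2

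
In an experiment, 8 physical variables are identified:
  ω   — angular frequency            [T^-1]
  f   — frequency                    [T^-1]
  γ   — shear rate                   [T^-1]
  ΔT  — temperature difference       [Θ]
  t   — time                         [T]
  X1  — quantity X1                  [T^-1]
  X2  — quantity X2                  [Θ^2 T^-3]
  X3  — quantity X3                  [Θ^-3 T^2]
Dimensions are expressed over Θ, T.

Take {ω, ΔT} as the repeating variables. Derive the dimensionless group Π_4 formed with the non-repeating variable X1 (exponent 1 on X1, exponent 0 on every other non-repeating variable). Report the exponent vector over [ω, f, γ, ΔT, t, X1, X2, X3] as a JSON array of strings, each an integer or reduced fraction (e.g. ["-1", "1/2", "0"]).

["-1", "0", "0", "0", "0", "1", "0", "0"]

Exponent matrix [Θ,T] × [ω,f,γ,ΔT,t,X1,X2,X3]:
  Θ: [ 0  0  0  1  0  0  2 -3]
  T: [-1 -1 -1  0  1 -1 -3  2]
RREF → pivots at {ω,ΔT} ⇒ r = 2
Repeat: ω,ΔT; free: f,γ,t,X1,X2,X3
RREF:
  r0: [   1    1    1    0   -1    1    3   -2]
  r1: [   0    0    0    1    0    0    2   -3]
Fix exponent of X1 at 1, f at 0, γ at 0, t at 0, X2 at 0, X3 at 0; solve each RREF row for its pivot's exponent:
  r0: exp(ω) + (1)·1 = 0 ⇒ exp(ω) = -1
  r1: exp(ΔT) + (0)·1 = 0 ⇒ exp(ΔT) = 0
Π_4 = ω^-1 · X1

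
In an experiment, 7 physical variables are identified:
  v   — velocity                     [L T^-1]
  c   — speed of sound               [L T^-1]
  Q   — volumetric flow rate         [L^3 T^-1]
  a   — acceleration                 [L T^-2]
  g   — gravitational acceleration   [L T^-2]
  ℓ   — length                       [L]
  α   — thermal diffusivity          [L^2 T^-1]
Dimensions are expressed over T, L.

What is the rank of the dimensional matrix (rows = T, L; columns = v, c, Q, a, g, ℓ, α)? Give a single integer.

2

Write exponents as rows T,L / cols v,c,Q,a,g,ℓ,α:
  T: [-1 -1 -1 -2 -2  0 -1]
  L: [ 1  1  3  1  1  1  2]
Row reduction gives pivot columns v,Q; rank = 2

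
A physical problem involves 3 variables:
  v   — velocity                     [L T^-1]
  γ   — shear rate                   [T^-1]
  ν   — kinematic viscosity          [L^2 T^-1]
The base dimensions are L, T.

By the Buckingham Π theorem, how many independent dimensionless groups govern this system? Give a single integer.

Dimensional matrix (L×T by v×γ×ν):
  L: [ 1  0  2]
  T: [-1 -1 -1]
Echelon form has 2 nonzero rows (pivots: v,γ)
3 vars − rank 2 = 1 Π group

1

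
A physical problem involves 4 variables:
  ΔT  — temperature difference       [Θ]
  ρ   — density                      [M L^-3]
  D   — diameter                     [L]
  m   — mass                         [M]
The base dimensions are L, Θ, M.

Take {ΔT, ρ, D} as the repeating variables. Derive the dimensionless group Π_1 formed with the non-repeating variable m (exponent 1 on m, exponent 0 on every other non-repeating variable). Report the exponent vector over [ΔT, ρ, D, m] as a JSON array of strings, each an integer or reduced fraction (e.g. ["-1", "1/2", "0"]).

["0", "-1", "-3", "1"]

Write exponents as rows L,Θ,M / cols ΔT,ρ,D,m:
  L: [ 0 -3  1  0]
  Θ: [ 1  0  0  0]
  M: [ 0  1  0  1]
RREF → pivots at {ΔT,ρ,D} ⇒ r = 3
Repeat: ΔT,ρ,D; free: m
RREF:
  r0: [   1    0    0    0]
  r1: [   0    1    0    1]
  r2: [   0    0    1    3]
Fix exponent of m at 1; solve each RREF row for its pivot's exponent:
  r0: exp(ΔT) + (0)·1 = 0 ⇒ exp(ΔT) = 0
  r1: exp(ρ) + (1)·1 = 0 ⇒ exp(ρ) = -1
  r2: exp(D) + (3)·1 = 0 ⇒ exp(D) = -3
Π_1 = ρ^-1 · D^-3 · m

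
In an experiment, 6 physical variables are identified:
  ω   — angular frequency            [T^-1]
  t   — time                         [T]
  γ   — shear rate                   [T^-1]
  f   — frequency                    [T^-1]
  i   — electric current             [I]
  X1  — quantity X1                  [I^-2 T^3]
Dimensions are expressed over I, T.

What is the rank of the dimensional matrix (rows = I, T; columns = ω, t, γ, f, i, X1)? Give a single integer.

Write exponents as rows I,T / cols ω,t,γ,f,i,X1:
  I: [ 0  0  0  0  1 -2]
  T: [-1  1 -1 -1  0  3]
Echelon form has 2 nonzero rows (pivots: ω,i)

2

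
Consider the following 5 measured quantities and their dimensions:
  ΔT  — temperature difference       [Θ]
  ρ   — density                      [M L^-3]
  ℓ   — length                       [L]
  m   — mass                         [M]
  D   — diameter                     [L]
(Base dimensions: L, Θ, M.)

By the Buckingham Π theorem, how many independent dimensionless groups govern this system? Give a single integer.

Exponent matrix [L,Θ,M] × [ΔT,ρ,ℓ,m,D]:
  L: [ 0 -3  1  0  1]
  Θ: [ 1  0  0  0  0]
  M: [ 0  1  0  1  0]
RREF → pivots at {ΔT,ρ,ℓ} ⇒ r = 3
Π count = n − r = 5 − 3 = 2

2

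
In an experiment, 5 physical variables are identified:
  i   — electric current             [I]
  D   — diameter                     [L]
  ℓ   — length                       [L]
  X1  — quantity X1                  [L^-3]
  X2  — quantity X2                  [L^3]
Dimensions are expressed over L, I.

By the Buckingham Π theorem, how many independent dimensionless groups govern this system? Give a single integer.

Dimensional matrix (L×I by i×D×ℓ×X1×X2):
  L: [ 0  1  1 -3  3]
  I: [ 1  0  0  0  0]
Echelon form has 2 nonzero rows (pivots: i,D)
Π count = n − r = 5 − 2 = 3

3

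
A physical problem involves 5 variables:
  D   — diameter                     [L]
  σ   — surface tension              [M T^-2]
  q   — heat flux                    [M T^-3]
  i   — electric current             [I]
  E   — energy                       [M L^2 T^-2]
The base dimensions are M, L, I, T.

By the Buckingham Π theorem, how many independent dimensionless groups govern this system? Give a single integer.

Write exponents as rows M,L,I,T / cols D,σ,q,i,E:
  M: [ 0  1  1  0  1]
  L: [ 1  0  0  0  2]
  I: [ 0  0  0  1  0]
  T: [ 0 -2 -3  0 -2]
Echelon form has 4 nonzero rows (pivots: D,σ,q,i)
5 vars − rank 4 = 1 Π group

1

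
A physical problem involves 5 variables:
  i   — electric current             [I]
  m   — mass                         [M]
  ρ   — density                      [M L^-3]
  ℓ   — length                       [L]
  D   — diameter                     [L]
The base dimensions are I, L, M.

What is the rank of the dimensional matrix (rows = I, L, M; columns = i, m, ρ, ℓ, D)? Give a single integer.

Exponent matrix [I,L,M] × [i,m,ρ,ℓ,D]:
  I: [ 1  0  0  0  0]
  L: [ 0  0 -3  1  1]
  M: [ 0  1  1  0  0]
RREF → pivots at {i,m,ρ} ⇒ r = 3

3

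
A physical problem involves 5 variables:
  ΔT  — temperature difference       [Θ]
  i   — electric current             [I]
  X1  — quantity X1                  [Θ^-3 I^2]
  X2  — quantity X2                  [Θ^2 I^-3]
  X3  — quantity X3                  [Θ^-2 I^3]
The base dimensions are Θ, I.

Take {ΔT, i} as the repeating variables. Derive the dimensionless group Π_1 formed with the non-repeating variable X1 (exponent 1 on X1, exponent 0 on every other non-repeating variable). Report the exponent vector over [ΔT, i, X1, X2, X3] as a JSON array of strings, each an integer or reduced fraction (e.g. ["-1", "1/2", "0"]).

["3", "-2", "1", "0", "0"]

Write exponents as rows Θ,I / cols ΔT,i,X1,X2,X3:
  Θ: [ 1  0 -3  2 -2]
  I: [ 0  1  2 -3  3]
RREF → pivots at {ΔT,i} ⇒ r = 2
Repeat: ΔT,i; free: X1,X2,X3
RREF:
  r0: [   1    0   -3    2   -2]
  r1: [   0    1    2   -3    3]
Fix exponent of X1 at 1, X2 at 0, X3 at 0; solve each RREF row for its pivot's exponent:
  r0: exp(ΔT) + (-3)·1 = 0 ⇒ exp(ΔT) = 3
  r1: exp(i) + (2)·1 = 0 ⇒ exp(i) = -2
Π_1 = ΔT^3 · i^-2 · X1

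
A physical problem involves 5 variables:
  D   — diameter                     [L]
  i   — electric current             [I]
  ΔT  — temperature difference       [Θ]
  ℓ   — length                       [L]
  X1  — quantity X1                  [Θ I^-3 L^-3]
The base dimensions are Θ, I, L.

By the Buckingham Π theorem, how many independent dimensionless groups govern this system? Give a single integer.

Dimensional matrix (Θ×I×L by D×i×ΔT×ℓ×X1):
  Θ: [ 0  0  1  0  1]
  I: [ 0  1  0  0 -3]
  L: [ 1  0  0  1 -3]
RREF → pivots at {D,i,ΔT} ⇒ r = 3
5 vars − rank 3 = 2 Π groups

2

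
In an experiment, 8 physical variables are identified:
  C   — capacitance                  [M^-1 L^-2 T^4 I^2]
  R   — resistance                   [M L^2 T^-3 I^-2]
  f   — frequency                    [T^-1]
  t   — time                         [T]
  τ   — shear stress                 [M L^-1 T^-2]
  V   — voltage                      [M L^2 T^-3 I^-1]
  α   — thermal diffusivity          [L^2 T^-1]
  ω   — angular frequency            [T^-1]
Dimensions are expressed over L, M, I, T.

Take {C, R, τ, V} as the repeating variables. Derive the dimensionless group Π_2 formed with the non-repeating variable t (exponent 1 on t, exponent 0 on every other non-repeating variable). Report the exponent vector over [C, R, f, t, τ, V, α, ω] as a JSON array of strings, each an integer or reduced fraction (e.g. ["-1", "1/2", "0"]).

["-1", "-1", "0", "1", "0", "0", "0", "0"]

Write exponents as rows L,M,I,T / cols C,R,f,t,τ,V,α,ω:
  L: [-2  2  0  0 -1  2  2  0]
  M: [-1  1  0  0  1  1  0  0]
  I: [ 2 -2  0  0  0 -1  0  0]
  T: [ 4 -3 -1  1 -2 -3 -1 -1]
Echelon form has 4 nonzero rows (pivots: C,R,τ,V)
Repeat: C,R,τ,V; free: f,t,α,ω
RREF:
  r0: [   1    0   -1    1    0    0 -1/3   -1]
  r1: [   0    1   -1    1    0    0   -1   -1]
  r2: [   0    0    0    0    1    0 -2/3    0]
  r3: [   0    0    0    0    0    1  4/3    0]
Fix exponent of t at 1, f at 0, α at 0, ω at 0; solve each RREF row for its pivot's exponent:
  r0: exp(C) + (1)·1 = 0 ⇒ exp(C) = -1
  r1: exp(R) + (1)·1 = 0 ⇒ exp(R) = -1
  r2: exp(τ) + (0)·1 = 0 ⇒ exp(τ) = 0
  r3: exp(V) + (0)·1 = 0 ⇒ exp(V) = 0
Π_2 = C^-1 · R^-1 · t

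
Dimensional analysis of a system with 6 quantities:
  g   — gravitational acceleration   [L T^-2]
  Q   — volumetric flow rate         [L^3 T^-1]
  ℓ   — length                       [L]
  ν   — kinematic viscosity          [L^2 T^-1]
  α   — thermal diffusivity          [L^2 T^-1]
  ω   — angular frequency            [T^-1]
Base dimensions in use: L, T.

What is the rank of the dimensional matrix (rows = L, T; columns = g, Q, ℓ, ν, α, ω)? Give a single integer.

2

Dimensional matrix (L×T by g×Q×ℓ×ν×α×ω):
  L: [ 1  3  1  2  2  0]
  T: [-2 -1  0 -1 -1 -1]
Row reduction gives pivot columns g,Q; rank = 2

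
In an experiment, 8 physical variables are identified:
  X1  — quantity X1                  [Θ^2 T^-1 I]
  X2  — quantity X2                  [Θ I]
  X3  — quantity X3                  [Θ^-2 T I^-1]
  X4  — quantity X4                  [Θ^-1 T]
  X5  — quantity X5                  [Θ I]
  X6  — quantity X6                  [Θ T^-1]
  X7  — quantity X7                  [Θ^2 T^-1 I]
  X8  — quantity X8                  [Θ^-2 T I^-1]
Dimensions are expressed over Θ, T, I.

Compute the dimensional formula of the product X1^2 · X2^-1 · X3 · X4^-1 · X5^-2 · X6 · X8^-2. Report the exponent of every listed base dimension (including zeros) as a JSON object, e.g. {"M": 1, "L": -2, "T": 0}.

{"Θ": 5, "T": -5, "I": 0}

Dimensional matrix (Θ×T×I by X1×X2×X3×X4×X5×X6×X7×X8):
  Θ: [ 2  1 -2 -1  1  1  2 -2]
  T: [-1  0  1  1  0 -1 -1  1]
  I: [ 1  1 -1  0  1  0  1 -1]
  [Θ]: (2)·2+(-1)·1+(1)·-2+(-1)·-1+(-2)·1+(1)·1+(-2)·-2 = 5
  [T]: (2)·-1+(-1)·0+(1)·1+(-1)·1+(-2)·0+(1)·-1+(-2)·1 = -5
  [I]: (2)·1+(-1)·1+(1)·-1+(-1)·0+(-2)·1+(1)·0+(-2)·-1 = 0
⇒ Θ^5 T^-5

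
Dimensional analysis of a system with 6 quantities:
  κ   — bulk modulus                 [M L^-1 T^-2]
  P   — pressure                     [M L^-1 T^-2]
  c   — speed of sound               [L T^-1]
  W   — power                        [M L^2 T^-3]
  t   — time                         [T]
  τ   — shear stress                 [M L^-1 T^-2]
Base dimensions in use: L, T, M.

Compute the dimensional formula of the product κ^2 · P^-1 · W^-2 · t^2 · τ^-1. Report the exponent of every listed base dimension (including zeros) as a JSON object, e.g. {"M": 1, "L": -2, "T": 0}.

Dimensional matrix (L×T×M by κ×P×c×W×t×τ):
  L: [-1 -1  1  2  0 -1]
  T: [-2 -2 -1 -3  1 -2]
  M: [ 1  1  0  1  0  1]
  [L]: (2)·-1+(-1)·-1+(-2)·2+(2)·0+(-1)·-1 = -4
  [T]: (2)·-2+(-1)·-2+(-2)·-3+(2)·1+(-1)·-2 = 8
  [M]: (2)·1+(-1)·1+(-2)·1+(2)·0+(-1)·1 = -2
⇒ L^-4 T^8 M^-2

{"L": -4, "T": 8, "M": -2}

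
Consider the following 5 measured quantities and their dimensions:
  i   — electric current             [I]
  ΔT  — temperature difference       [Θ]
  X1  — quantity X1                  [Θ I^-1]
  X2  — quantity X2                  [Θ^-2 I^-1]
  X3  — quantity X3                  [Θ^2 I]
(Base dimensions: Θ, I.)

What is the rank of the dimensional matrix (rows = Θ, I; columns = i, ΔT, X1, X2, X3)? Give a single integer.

Write exponents as rows Θ,I / cols i,ΔT,X1,X2,X3:
  Θ: [ 0  1  1 -2  2]
  I: [ 1  0 -1 -1  1]
Echelon form has 2 nonzero rows (pivots: i,ΔT)

2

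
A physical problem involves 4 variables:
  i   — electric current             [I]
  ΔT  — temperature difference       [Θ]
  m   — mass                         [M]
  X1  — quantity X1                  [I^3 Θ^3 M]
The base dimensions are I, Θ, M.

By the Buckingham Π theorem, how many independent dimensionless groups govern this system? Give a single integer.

1

Dimensional matrix (I×Θ×M by i×ΔT×m×X1):
  I: [ 1  0  0  3]
  Θ: [ 0  1  0  3]
  M: [ 0  0  1  1]
Echelon form has 3 nonzero rows (pivots: i,ΔT,m)
n=4, r=3 ⇒ 1 dimensionless group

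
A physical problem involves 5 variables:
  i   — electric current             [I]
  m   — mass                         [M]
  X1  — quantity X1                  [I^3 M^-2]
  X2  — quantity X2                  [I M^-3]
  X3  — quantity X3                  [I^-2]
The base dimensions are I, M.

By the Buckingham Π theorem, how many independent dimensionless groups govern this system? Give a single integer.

Exponent matrix [I,M] × [i,m,X1,X2,X3]:
  I: [ 1  0  3  1 -2]
  M: [ 0  1 -2 -3  0]
Row reduction gives pivot columns i,m; rank = 2
n=5, r=2 ⇒ 3 dimensionless groups

3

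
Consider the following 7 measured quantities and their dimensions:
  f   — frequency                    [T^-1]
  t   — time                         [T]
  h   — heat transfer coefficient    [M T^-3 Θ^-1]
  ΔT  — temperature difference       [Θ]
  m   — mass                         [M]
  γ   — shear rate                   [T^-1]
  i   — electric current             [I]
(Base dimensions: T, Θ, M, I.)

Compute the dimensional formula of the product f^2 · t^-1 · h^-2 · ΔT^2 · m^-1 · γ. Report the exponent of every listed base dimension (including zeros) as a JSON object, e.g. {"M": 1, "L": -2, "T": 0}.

Dimensional matrix (T×Θ×M×I by f×t×h×ΔT×m×γ×i):
  T: [-1  1 -3  0  0 -1  0]
  Θ: [ 0  0 -1  1  0  0  0]
  M: [ 0  0  1  0  1  0  0]
  I: [ 0  0  0  0  0  0  1]
  [T]: (2)·-1+(-1)·1+(-2)·-3+(2)·0+(-1)·0+(1)·-1 = 2
  [Θ]: (2)·0+(-1)·0+(-2)·-1+(2)·1+(-1)·0+(1)·0 = 4
  [M]: (2)·0+(-1)·0+(-2)·1+(2)·0+(-1)·1+(1)·0 = -3
  [I]: (2)·0+(-1)·0+(-2)·0+(2)·0+(-1)·0+(1)·0 = 0
⇒ T^2 Θ^4 M^-3

{"T": 2, "Θ": 4, "M": -3, "I": 0}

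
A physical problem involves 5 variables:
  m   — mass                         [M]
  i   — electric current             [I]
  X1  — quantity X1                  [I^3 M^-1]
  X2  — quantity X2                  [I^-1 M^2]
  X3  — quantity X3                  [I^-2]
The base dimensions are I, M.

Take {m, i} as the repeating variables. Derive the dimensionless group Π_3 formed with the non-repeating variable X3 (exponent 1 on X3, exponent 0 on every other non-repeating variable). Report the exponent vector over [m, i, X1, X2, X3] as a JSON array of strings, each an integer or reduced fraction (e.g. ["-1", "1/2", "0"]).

Write exponents as rows I,M / cols m,i,X1,X2,X3:
  I: [ 0  1  3 -1 -2]
  M: [ 1  0 -1  2  0]
Echelon form has 2 nonzero rows (pivots: m,i)
Pivot set = {m,i}, free = {X1,X2,X3}
RREF:
  r0: [   1    0   -1    2    0]
  r1: [   0    1    3   -1   -2]
Fix exponent of X3 at 1, X1 at 0, X2 at 0; solve each RREF row for its pivot's exponent:
  r0: exp(m) + (0)·1 = 0 ⇒ exp(m) = 0
  r1: exp(i) + (-2)·1 = 0 ⇒ exp(i) = 2
Π_3 = i^2 · X3

["0", "2", "0", "0", "1"]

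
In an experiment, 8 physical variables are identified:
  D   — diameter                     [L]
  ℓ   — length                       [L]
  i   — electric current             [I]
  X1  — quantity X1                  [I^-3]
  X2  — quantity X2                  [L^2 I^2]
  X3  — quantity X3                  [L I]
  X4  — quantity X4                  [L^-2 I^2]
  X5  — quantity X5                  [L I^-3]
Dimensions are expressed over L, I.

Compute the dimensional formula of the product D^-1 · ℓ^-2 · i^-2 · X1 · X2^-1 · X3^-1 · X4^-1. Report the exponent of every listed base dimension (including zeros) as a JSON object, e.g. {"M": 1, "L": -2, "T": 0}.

Dimensional matrix (L×I by D×ℓ×i×X1×X2×X3×X4×X5):
  L: [ 1  1  0  0  2  1 -2  1]
  I: [ 0  0  1 -3  2  1  2 -3]
  [L]: (-1)·1+(-2)·1+(-2)·0+(1)·0+(-1)·2+(-1)·1+(-1)·-2 = -4
  [I]: (-1)·0+(-2)·0+(-2)·1+(1)·-3+(-1)·2+(-1)·1+(-1)·2 = -10
⇒ L^-4 I^-10

{"L": -4, "I": -10}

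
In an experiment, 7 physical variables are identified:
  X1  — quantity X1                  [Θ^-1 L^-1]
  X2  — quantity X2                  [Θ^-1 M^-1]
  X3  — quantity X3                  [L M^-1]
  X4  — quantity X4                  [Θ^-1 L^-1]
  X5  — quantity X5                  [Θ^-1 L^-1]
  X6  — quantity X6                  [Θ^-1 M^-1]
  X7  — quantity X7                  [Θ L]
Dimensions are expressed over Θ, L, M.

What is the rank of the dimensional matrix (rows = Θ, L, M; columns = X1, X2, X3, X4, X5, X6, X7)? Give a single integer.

2

Exponent matrix [Θ,L,M] × [X1,X2,X3,X4,X5,X6,X7]:
  Θ: [-1 -1  0 -1 -1 -1  1]
  L: [-1  0  1 -1 -1  0  1]
  M: [ 0 -1 -1  0  0 -1  0]
RREF → pivots at {X1,X2} ⇒ r = 2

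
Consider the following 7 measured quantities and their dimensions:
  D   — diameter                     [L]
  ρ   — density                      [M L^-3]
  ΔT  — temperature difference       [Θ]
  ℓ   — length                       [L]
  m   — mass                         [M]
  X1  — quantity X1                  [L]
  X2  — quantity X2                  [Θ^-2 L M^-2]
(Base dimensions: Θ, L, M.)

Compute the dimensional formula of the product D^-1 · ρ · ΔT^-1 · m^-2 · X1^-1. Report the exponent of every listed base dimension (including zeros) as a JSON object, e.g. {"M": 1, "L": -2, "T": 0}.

{"Θ": -1, "L": -5, "M": -1}

Dimensional matrix (Θ×L×M by D×ρ×ΔT×ℓ×m×X1×X2):
  Θ: [ 0  0  1  0  0  0 -2]
  L: [ 1 -3  0  1  0  1  1]
  M: [ 0  1  0  0  1  0 -2]
  [Θ]: (-1)·0+(1)·0+(-1)·1+(-2)·0+(-1)·0 = -1
  [L]: (-1)·1+(1)·-3+(-1)·0+(-2)·0+(-1)·1 = -5
  [M]: (-1)·0+(1)·1+(-1)·0+(-2)·1+(-1)·0 = -1
⇒ Θ^-1 L^-5 M^-1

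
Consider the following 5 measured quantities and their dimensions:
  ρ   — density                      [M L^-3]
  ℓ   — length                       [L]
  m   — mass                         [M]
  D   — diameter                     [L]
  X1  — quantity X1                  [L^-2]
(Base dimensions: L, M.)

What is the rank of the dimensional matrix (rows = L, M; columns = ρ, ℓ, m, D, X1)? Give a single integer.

Exponent matrix [L,M] × [ρ,ℓ,m,D,X1]:
  L: [-3  1  0  1 -2]
  M: [ 1  0  1  0  0]
Echelon form has 2 nonzero rows (pivots: ρ,ℓ)

2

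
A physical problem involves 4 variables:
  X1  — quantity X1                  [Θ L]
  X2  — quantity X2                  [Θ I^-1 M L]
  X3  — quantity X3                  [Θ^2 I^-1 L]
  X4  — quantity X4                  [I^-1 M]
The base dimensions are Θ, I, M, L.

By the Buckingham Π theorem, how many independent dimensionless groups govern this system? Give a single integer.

1

Exponent matrix [Θ,I,M,L] × [X1,X2,X3,X4]:
  Θ: [ 1  1  2  0]
  I: [ 0 -1 -1 -1]
  M: [ 0  1  0  1]
  L: [ 1  1  1  0]
Echelon form has 3 nonzero rows (pivots: X1,X2,X3)
4 vars − rank 3 = 1 Π group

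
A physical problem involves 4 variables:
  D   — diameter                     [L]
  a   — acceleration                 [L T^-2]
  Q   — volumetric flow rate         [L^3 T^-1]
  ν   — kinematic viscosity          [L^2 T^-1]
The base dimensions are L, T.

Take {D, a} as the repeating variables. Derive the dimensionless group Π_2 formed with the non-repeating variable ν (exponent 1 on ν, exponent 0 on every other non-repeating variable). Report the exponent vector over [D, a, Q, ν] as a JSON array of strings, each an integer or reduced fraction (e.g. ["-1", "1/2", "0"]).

["-3/2", "-1/2", "0", "1"]

Write exponents as rows L,T / cols D,a,Q,ν:
  L: [ 1  1  3  2]
  T: [ 0 -2 -1 -1]
RREF → pivots at {D,a} ⇒ r = 2
Repeat: D,a; free: Q,ν
RREF:
  r0: [   1    0  5/2  3/2]
  r1: [   0    1  1/2  1/2]
Fix exponent of ν at 1, Q at 0; solve each RREF row for its pivot's exponent:
  r0: exp(D) + (3/2)·1 = 0 ⇒ exp(D) = -3/2
  r1: exp(a) + (1/2)·1 = 0 ⇒ exp(a) = -1/2
Π_2 = D^(-3/2) · a^(-1/2) · ν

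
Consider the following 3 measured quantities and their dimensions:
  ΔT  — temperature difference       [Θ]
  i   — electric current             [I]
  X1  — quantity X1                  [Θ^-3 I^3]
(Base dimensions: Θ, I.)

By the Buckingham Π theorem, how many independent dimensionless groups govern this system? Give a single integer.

Write exponents as rows Θ,I / cols ΔT,i,X1:
  Θ: [ 1  0 -3]
  I: [ 0  1  3]
Row reduction gives pivot columns ΔT,i; rank = 2
3 vars − rank 2 = 1 Π group

1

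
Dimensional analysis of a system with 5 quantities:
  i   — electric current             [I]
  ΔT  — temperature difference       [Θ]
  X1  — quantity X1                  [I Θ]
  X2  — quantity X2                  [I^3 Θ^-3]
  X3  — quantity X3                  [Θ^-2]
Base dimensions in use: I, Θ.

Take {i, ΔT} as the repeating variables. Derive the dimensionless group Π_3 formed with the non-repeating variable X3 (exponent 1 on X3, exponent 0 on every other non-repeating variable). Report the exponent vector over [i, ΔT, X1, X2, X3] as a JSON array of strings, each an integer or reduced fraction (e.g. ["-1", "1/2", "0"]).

Exponent matrix [I,Θ] × [i,ΔT,X1,X2,X3]:
  I: [ 1  0  1  3  0]
  Θ: [ 0  1  1 -3 -2]
Echelon form has 2 nonzero rows (pivots: i,ΔT)
Repeat: i,ΔT; free: X1,X2,X3
RREF:
  r0: [   1    0    1    3    0]
  r1: [   0    1    1   -3   -2]
Fix exponent of X3 at 1, X1 at 0, X2 at 0; solve each RREF row for its pivot's exponent:
  r0: exp(i) + (0)·1 = 0 ⇒ exp(i) = 0
  r1: exp(ΔT) + (-2)·1 = 0 ⇒ exp(ΔT) = 2
Π_3 = ΔT^2 · X3

["0", "2", "0", "0", "1"]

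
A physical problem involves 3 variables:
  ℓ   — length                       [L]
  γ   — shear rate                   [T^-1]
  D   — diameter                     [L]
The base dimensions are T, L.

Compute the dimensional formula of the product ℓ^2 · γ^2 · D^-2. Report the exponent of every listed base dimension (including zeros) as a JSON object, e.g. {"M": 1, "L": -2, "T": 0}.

{"T": -2, "L": 0}

Dimensional matrix (T×L by ℓ×γ×D):
  T: [ 0 -1  0]
  L: [ 1  0  1]
  [T]: (2)·0+(2)·-1+(-2)·0 = -2
  [L]: (2)·1+(2)·0+(-2)·1 = 0
⇒ T^-2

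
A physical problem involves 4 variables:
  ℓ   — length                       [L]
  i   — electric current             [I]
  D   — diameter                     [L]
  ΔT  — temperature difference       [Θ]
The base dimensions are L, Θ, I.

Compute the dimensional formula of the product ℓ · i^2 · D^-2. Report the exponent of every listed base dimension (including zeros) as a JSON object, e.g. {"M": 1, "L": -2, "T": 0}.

{"L": -1, "Θ": 0, "I": 2}

Exponent matrix [L,Θ,I] × [ℓ,i,D,ΔT]:
  L: [ 1  0  1  0]
  Θ: [ 0  0  0  1]
  I: [ 0  1  0  0]
  [L]: (1)·1+(2)·0+(-2)·1 = -1
  [Θ]: (1)·0+(2)·0+(-2)·0 = 0
  [I]: (1)·0+(2)·1+(-2)·0 = 2
⇒ L^-1 I^2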